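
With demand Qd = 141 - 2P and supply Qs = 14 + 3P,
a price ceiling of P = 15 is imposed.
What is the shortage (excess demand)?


At P = 15:
Qd = 141 - 2*15 = 111
Qs = 14 + 3*15 = 59
Shortage = Qd - Qs = 111 - 59 = 52

52


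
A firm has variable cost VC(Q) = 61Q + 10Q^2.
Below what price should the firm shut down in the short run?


AVC(Q) = VC(Q)/Q = 61 + 10Q
AVC is increasing in Q, so minimum AVC is at Q -> 0+.
Min AVC = 61
The firm should shut down if P < 61.

61


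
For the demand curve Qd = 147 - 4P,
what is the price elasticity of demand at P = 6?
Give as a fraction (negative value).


dQ/dP = -4
At P = 6: Q = 147 - 4*6 = 123
E = (dQ/dP)(P/Q) = (-4)(6/123) = -8/41

-8/41


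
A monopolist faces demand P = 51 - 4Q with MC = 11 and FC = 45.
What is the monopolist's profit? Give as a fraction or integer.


MR = MC: 51 - 8Q = 11
Q* = 5
P* = 51 - 4*5 = 31
Profit = (P* - MC)*Q* - FC
= (31 - 11)*5 - 45
= 20*5 - 45
= 100 - 45 = 55

55


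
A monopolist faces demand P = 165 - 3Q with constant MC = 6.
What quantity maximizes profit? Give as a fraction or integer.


TR = P*Q = (165 - 3Q)Q = 165Q - 3Q^2
MR = dTR/dQ = 165 - 6Q
Set MR = MC:
165 - 6Q = 6
159 = 6Q
Q* = 159/6 = 53/2

53/2


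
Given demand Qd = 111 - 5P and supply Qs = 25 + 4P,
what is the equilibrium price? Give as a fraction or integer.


At equilibrium, Qd = Qs.
111 - 5P = 25 + 4P
111 - 25 = 5P + 4P
86 = 9P
P* = 86/9 = 86/9

86/9


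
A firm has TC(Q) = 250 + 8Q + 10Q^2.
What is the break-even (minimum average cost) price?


AC(Q) = 250/Q + 8 + 10Q
To minimize: dAC/dQ = -250/Q^2 + 10 = 0
Q^2 = 250/10 = 25
Q* = 5
Min AC = 250/5 + 8 + 10*5
Min AC = 50 + 8 + 50 = 108

108


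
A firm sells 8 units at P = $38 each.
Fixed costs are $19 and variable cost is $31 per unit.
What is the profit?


Total Revenue = P * Q = 38 * 8 = $304
Total Cost = FC + VC*Q = 19 + 31*8 = $267
Profit = TR - TC = 304 - 267 = $37

$37


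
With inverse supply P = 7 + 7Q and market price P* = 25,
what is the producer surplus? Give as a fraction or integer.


Minimum supply price (at Q=0): P_min = 7
Quantity supplied at P* = 25:
Q* = (25 - 7)/7 = 18/7
PS = (1/2) * Q* * (P* - P_min)
PS = (1/2) * 18/7 * (25 - 7)
PS = (1/2) * 18/7 * 18 = 162/7

162/7


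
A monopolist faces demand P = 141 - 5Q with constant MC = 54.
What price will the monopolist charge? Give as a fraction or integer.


MR = 141 - 10Q
Set MR = MC: 141 - 10Q = 54
Q* = 87/10
Substitute into demand:
P* = 141 - 5*87/10 = 195/2

195/2


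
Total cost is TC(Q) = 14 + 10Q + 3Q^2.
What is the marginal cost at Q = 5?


MC = dTC/dQ = 10 + 2*3*Q
At Q = 5:
MC = 10 + 6*5
MC = 10 + 30 = 40

40


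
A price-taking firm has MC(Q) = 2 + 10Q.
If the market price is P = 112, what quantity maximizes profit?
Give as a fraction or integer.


In perfect competition, profit is maximized where P = MC.
112 = 2 + 10Q
110 = 10Q
Q* = 110/10 = 11

11


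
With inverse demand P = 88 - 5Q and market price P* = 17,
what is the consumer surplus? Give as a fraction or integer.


Maximum willingness to pay (at Q=0): P_max = 88
Quantity demanded at P* = 17:
Q* = (88 - 17)/5 = 71/5
CS = (1/2) * Q* * (P_max - P*)
CS = (1/2) * 71/5 * (88 - 17)
CS = (1/2) * 71/5 * 71 = 5041/10

5041/10


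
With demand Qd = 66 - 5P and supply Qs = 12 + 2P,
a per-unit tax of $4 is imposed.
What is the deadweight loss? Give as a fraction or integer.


Pre-tax equilibrium quantity: Q* = 192/7
Post-tax equilibrium quantity: Q_tax = 152/7
Reduction in quantity: Q* - Q_tax = 40/7
DWL = (1/2) * tax * (Q* - Q_tax)
DWL = (1/2) * 4 * 40/7 = 80/7

80/7


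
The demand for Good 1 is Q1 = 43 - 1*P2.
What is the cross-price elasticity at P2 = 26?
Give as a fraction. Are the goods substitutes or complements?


dQ1/dP2 = -1
At P2 = 26: Q1 = 43 - 1*26 = 17
Exy = (dQ1/dP2)(P2/Q1) = -1 * 26 / 17 = -26/17
Since Exy < 0, the goods are complements.

-26/17 (complements)


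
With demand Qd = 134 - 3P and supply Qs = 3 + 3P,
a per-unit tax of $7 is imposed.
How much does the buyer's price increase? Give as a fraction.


With a per-unit tax, the buyer's price increase depends on relative slopes.
Supply slope: d = 3, Demand slope: b = 3
Buyer's price increase = d * tax / (b + d)
= 3 * 7 / (3 + 3)
= 21 / 6 = 7/2

7/2


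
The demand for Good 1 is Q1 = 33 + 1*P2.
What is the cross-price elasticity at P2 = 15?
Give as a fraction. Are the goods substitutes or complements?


dQ1/dP2 = 1
At P2 = 15: Q1 = 33 + 1*15 = 48
Exy = (dQ1/dP2)(P2/Q1) = 1 * 15 / 48 = 5/16
Since Exy > 0, the goods are substitutes.

5/16 (substitutes)


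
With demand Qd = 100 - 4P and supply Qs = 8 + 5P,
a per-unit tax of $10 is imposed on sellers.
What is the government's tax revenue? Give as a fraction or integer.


With tax on sellers, new supply: Qs' = 8 + 5(P - 10)
= 5P - 42
New equilibrium quantity:
Q_new = 332/9
Tax revenue = tax * Q_new = 10 * 332/9 = 3320/9

3320/9


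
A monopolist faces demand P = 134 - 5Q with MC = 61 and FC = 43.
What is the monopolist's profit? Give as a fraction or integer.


MR = MC: 134 - 10Q = 61
Q* = 73/10
P* = 134 - 5*73/10 = 195/2
Profit = (P* - MC)*Q* - FC
= (195/2 - 61)*73/10 - 43
= 73/2*73/10 - 43
= 5329/20 - 43 = 4469/20

4469/20


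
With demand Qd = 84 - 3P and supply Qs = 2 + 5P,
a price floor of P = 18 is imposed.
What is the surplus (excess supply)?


At P = 18:
Qd = 84 - 3*18 = 30
Qs = 2 + 5*18 = 92
Surplus = Qs - Qd = 92 - 30 = 62

62


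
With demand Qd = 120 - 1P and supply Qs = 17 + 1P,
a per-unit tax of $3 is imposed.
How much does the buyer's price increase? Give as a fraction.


With a per-unit tax, the buyer's price increase depends on relative slopes.
Supply slope: d = 1, Demand slope: b = 1
Buyer's price increase = d * tax / (b + d)
= 1 * 3 / (1 + 1)
= 3 / 2 = 3/2

3/2


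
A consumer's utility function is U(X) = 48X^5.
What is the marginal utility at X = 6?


MU = dU/dX = 48*5*X^(5-1)
MU = 240*X^4
At X = 6:
MU = 240 * 6^4
MU = 240 * 1296 = 311040

311040


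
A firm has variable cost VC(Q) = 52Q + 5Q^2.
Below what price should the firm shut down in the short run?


AVC(Q) = VC(Q)/Q = 52 + 5Q
AVC is increasing in Q, so minimum AVC is at Q -> 0+.
Min AVC = 52
The firm should shut down if P < 52.

52


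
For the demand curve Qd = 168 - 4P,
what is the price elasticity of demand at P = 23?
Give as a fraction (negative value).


dQ/dP = -4
At P = 23: Q = 168 - 4*23 = 76
E = (dQ/dP)(P/Q) = (-4)(23/76) = -23/19

-23/19


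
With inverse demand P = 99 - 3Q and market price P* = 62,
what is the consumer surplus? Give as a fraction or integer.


Maximum willingness to pay (at Q=0): P_max = 99
Quantity demanded at P* = 62:
Q* = (99 - 62)/3 = 37/3
CS = (1/2) * Q* * (P_max - P*)
CS = (1/2) * 37/3 * (99 - 62)
CS = (1/2) * 37/3 * 37 = 1369/6

1369/6


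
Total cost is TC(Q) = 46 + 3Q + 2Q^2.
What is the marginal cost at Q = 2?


MC = dTC/dQ = 3 + 2*2*Q
At Q = 2:
MC = 3 + 4*2
MC = 3 + 8 = 11

11


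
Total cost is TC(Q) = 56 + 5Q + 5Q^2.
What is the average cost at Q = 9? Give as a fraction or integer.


TC(9) = 56 + 5*9 + 5*9^2
TC(9) = 56 + 45 + 405 = 506
AC = TC/Q = 506/9 = 506/9

506/9


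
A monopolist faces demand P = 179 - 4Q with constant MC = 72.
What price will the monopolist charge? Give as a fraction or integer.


MR = 179 - 8Q
Set MR = MC: 179 - 8Q = 72
Q* = 107/8
Substitute into demand:
P* = 179 - 4*107/8 = 251/2

251/2


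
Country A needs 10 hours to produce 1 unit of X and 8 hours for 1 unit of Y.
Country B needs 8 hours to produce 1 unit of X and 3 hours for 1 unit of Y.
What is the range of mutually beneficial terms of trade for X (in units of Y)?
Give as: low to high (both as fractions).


Opportunity cost of X for Country A = hours_X / hours_Y = 10/8 = 5/4 units of Y
Opportunity cost of X for Country B = hours_X / hours_Y = 8/3 = 8/3 units of Y
Terms of trade must be between the two opportunity costs.
Range: 5/4 to 8/3

5/4 to 8/3


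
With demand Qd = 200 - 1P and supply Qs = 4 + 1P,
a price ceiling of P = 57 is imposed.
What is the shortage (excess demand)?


At P = 57:
Qd = 200 - 1*57 = 143
Qs = 4 + 1*57 = 61
Shortage = Qd - Qs = 143 - 61 = 82

82


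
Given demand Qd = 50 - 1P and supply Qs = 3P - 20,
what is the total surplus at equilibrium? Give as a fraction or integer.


Find equilibrium: 50 - 1P = 3P - 20
50 + 20 = 4P
P* = 70/4 = 35/2
Q* = 3*35/2 - 20 = 65/2
Inverse demand: P = 50 - Q/1, so P_max = 50
Inverse supply: P = 20/3 + Q/3, so P_min = 20/3
CS = (1/2) * 65/2 * (50 - 35/2) = 4225/8
PS = (1/2) * 65/2 * (35/2 - 20/3) = 4225/24
TS = CS + PS = 4225/8 + 4225/24 = 4225/6

4225/6


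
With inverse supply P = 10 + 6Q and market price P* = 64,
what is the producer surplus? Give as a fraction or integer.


Minimum supply price (at Q=0): P_min = 10
Quantity supplied at P* = 64:
Q* = (64 - 10)/6 = 9
PS = (1/2) * Q* * (P* - P_min)
PS = (1/2) * 9 * (64 - 10)
PS = (1/2) * 9 * 54 = 243

243


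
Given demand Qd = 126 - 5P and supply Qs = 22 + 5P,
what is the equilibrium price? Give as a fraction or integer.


At equilibrium, Qd = Qs.
126 - 5P = 22 + 5P
126 - 22 = 5P + 5P
104 = 10P
P* = 104/10 = 52/5

52/5


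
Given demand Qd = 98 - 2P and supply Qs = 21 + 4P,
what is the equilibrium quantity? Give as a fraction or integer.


First find equilibrium price:
98 - 2P = 21 + 4P
P* = 77/6 = 77/6
Then substitute into demand:
Q* = 98 - 2 * 77/6 = 217/3

217/3


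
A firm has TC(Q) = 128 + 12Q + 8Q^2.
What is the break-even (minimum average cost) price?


AC(Q) = 128/Q + 12 + 8Q
To minimize: dAC/dQ = -128/Q^2 + 8 = 0
Q^2 = 128/8 = 16
Q* = 4
Min AC = 128/4 + 12 + 8*4
Min AC = 32 + 12 + 32 = 76

76


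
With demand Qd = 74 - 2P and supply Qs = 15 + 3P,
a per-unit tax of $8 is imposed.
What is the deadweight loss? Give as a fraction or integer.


Pre-tax equilibrium quantity: Q* = 252/5
Post-tax equilibrium quantity: Q_tax = 204/5
Reduction in quantity: Q* - Q_tax = 48/5
DWL = (1/2) * tax * (Q* - Q_tax)
DWL = (1/2) * 8 * 48/5 = 192/5

192/5


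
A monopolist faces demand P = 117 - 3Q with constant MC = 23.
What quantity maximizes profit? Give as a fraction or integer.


TR = P*Q = (117 - 3Q)Q = 117Q - 3Q^2
MR = dTR/dQ = 117 - 6Q
Set MR = MC:
117 - 6Q = 23
94 = 6Q
Q* = 94/6 = 47/3

47/3


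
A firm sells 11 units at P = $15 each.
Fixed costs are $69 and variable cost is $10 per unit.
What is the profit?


Total Revenue = P * Q = 15 * 11 = $165
Total Cost = FC + VC*Q = 69 + 10*11 = $179
Profit = TR - TC = 165 - 179 = $-14

$-14


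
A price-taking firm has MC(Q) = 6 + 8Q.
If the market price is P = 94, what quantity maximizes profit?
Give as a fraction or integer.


In perfect competition, profit is maximized where P = MC.
94 = 6 + 8Q
88 = 8Q
Q* = 88/8 = 11

11


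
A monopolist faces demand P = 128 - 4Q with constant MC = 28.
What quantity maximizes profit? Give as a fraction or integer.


TR = P*Q = (128 - 4Q)Q = 128Q - 4Q^2
MR = dTR/dQ = 128 - 8Q
Set MR = MC:
128 - 8Q = 28
100 = 8Q
Q* = 100/8 = 25/2

25/2


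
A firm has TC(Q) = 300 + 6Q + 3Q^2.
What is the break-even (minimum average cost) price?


AC(Q) = 300/Q + 6 + 3Q
To minimize: dAC/dQ = -300/Q^2 + 3 = 0
Q^2 = 300/3 = 100
Q* = 10
Min AC = 300/10 + 6 + 3*10
Min AC = 30 + 6 + 30 = 66

66


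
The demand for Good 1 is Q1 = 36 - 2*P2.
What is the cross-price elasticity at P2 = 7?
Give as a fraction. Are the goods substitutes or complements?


dQ1/dP2 = -2
At P2 = 7: Q1 = 36 - 2*7 = 22
Exy = (dQ1/dP2)(P2/Q1) = -2 * 7 / 22 = -7/11
Since Exy < 0, the goods are complements.

-7/11 (complements)


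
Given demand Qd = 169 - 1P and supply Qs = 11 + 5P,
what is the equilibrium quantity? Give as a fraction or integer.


First find equilibrium price:
169 - 1P = 11 + 5P
P* = 158/6 = 79/3
Then substitute into demand:
Q* = 169 - 1 * 79/3 = 428/3

428/3


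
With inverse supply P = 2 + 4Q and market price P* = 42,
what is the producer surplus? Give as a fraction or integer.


Minimum supply price (at Q=0): P_min = 2
Quantity supplied at P* = 42:
Q* = (42 - 2)/4 = 10
PS = (1/2) * Q* * (P* - P_min)
PS = (1/2) * 10 * (42 - 2)
PS = (1/2) * 10 * 40 = 200

200


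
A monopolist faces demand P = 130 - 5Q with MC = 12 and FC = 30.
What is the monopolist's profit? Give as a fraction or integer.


MR = MC: 130 - 10Q = 12
Q* = 59/5
P* = 130 - 5*59/5 = 71
Profit = (P* - MC)*Q* - FC
= (71 - 12)*59/5 - 30
= 59*59/5 - 30
= 3481/5 - 30 = 3331/5

3331/5


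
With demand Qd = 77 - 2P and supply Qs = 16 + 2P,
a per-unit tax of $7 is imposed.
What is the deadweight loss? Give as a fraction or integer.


Pre-tax equilibrium quantity: Q* = 93/2
Post-tax equilibrium quantity: Q_tax = 79/2
Reduction in quantity: Q* - Q_tax = 7
DWL = (1/2) * tax * (Q* - Q_tax)
DWL = (1/2) * 7 * 7 = 49/2

49/2


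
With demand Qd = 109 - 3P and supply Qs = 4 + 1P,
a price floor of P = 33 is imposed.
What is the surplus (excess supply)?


At P = 33:
Qd = 109 - 3*33 = 10
Qs = 4 + 1*33 = 37
Surplus = Qs - Qd = 37 - 10 = 27

27


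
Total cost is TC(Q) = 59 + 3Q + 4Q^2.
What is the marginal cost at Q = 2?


MC = dTC/dQ = 3 + 2*4*Q
At Q = 2:
MC = 3 + 8*2
MC = 3 + 16 = 19

19


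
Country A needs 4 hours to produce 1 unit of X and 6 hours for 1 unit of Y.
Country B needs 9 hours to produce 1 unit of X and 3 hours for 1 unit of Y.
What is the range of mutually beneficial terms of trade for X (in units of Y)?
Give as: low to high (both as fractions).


Opportunity cost of X for Country A = hours_X / hours_Y = 4/6 = 2/3 units of Y
Opportunity cost of X for Country B = hours_X / hours_Y = 9/3 = 3 units of Y
Terms of trade must be between the two opportunity costs.
Range: 2/3 to 3

2/3 to 3


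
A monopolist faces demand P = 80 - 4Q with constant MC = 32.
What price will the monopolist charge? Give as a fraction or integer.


MR = 80 - 8Q
Set MR = MC: 80 - 8Q = 32
Q* = 6
Substitute into demand:
P* = 80 - 4*6 = 56

56


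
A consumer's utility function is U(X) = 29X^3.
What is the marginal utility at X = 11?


MU = dU/dX = 29*3*X^(3-1)
MU = 87*X^2
At X = 11:
MU = 87 * 11^2
MU = 87 * 121 = 10527

10527


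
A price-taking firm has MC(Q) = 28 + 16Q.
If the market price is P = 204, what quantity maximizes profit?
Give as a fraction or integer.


In perfect competition, profit is maximized where P = MC.
204 = 28 + 16Q
176 = 16Q
Q* = 176/16 = 11

11


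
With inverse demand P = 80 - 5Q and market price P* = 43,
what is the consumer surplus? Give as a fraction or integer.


Maximum willingness to pay (at Q=0): P_max = 80
Quantity demanded at P* = 43:
Q* = (80 - 43)/5 = 37/5
CS = (1/2) * Q* * (P_max - P*)
CS = (1/2) * 37/5 * (80 - 43)
CS = (1/2) * 37/5 * 37 = 1369/10

1369/10


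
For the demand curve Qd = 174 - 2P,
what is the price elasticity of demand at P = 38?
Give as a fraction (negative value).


dQ/dP = -2
At P = 38: Q = 174 - 2*38 = 98
E = (dQ/dP)(P/Q) = (-2)(38/98) = -38/49

-38/49


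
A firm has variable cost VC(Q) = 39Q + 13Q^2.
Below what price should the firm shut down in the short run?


AVC(Q) = VC(Q)/Q = 39 + 13Q
AVC is increasing in Q, so minimum AVC is at Q -> 0+.
Min AVC = 39
The firm should shut down if P < 39.

39


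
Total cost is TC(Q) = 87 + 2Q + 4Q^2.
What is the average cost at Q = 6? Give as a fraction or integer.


TC(6) = 87 + 2*6 + 4*6^2
TC(6) = 87 + 12 + 144 = 243
AC = TC/Q = 243/6 = 81/2

81/2


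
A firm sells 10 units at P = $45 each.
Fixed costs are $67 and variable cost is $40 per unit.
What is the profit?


Total Revenue = P * Q = 45 * 10 = $450
Total Cost = FC + VC*Q = 67 + 40*10 = $467
Profit = TR - TC = 450 - 467 = $-17

$-17


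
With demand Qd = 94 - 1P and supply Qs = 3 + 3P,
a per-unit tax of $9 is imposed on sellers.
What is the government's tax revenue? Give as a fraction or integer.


With tax on sellers, new supply: Qs' = 3 + 3(P - 9)
= 3P - 24
New equilibrium quantity:
Q_new = 129/2
Tax revenue = tax * Q_new = 9 * 129/2 = 1161/2

1161/2


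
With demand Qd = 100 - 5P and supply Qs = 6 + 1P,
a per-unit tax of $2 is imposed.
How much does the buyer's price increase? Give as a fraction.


With a per-unit tax, the buyer's price increase depends on relative slopes.
Supply slope: d = 1, Demand slope: b = 5
Buyer's price increase = d * tax / (b + d)
= 1 * 2 / (5 + 1)
= 2 / 6 = 1/3

1/3


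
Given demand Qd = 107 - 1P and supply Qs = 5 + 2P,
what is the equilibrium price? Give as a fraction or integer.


At equilibrium, Qd = Qs.
107 - 1P = 5 + 2P
107 - 5 = 1P + 2P
102 = 3P
P* = 102/3 = 34

34


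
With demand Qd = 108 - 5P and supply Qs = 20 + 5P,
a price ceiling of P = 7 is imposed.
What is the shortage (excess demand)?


At P = 7:
Qd = 108 - 5*7 = 73
Qs = 20 + 5*7 = 55
Shortage = Qd - Qs = 73 - 55 = 18

18


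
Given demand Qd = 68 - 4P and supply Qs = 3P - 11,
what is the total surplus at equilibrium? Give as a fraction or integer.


Find equilibrium: 68 - 4P = 3P - 11
68 + 11 = 7P
P* = 79/7 = 79/7
Q* = 3*79/7 - 11 = 160/7
Inverse demand: P = 17 - Q/4, so P_max = 17
Inverse supply: P = 11/3 + Q/3, so P_min = 11/3
CS = (1/2) * 160/7 * (17 - 79/7) = 3200/49
PS = (1/2) * 160/7 * (79/7 - 11/3) = 12800/147
TS = CS + PS = 3200/49 + 12800/147 = 3200/21

3200/21


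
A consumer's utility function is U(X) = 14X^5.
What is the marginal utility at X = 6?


MU = dU/dX = 14*5*X^(5-1)
MU = 70*X^4
At X = 6:
MU = 70 * 6^4
MU = 70 * 1296 = 90720

90720


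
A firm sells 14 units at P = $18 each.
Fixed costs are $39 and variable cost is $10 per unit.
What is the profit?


Total Revenue = P * Q = 18 * 14 = $252
Total Cost = FC + VC*Q = 39 + 10*14 = $179
Profit = TR - TC = 252 - 179 = $73

$73


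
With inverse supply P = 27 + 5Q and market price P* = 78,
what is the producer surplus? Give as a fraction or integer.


Minimum supply price (at Q=0): P_min = 27
Quantity supplied at P* = 78:
Q* = (78 - 27)/5 = 51/5
PS = (1/2) * Q* * (P* - P_min)
PS = (1/2) * 51/5 * (78 - 27)
PS = (1/2) * 51/5 * 51 = 2601/10

2601/10


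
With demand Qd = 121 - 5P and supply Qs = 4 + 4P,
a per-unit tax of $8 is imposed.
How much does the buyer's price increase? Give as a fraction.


With a per-unit tax, the buyer's price increase depends on relative slopes.
Supply slope: d = 4, Demand slope: b = 5
Buyer's price increase = d * tax / (b + d)
= 4 * 8 / (5 + 4)
= 32 / 9 = 32/9

32/9


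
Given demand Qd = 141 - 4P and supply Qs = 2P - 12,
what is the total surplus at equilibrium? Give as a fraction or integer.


Find equilibrium: 141 - 4P = 2P - 12
141 + 12 = 6P
P* = 153/6 = 51/2
Q* = 2*51/2 - 12 = 39
Inverse demand: P = 141/4 - Q/4, so P_max = 141/4
Inverse supply: P = 6 + Q/2, so P_min = 6
CS = (1/2) * 39 * (141/4 - 51/2) = 1521/8
PS = (1/2) * 39 * (51/2 - 6) = 1521/4
TS = CS + PS = 1521/8 + 1521/4 = 4563/8

4563/8


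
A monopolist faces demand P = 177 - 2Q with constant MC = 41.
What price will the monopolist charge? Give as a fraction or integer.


MR = 177 - 4Q
Set MR = MC: 177 - 4Q = 41
Q* = 34
Substitute into demand:
P* = 177 - 2*34 = 109

109


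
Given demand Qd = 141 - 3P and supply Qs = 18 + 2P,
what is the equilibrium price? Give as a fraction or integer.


At equilibrium, Qd = Qs.
141 - 3P = 18 + 2P
141 - 18 = 3P + 2P
123 = 5P
P* = 123/5 = 123/5

123/5


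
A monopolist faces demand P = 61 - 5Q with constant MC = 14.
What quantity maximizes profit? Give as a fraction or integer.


TR = P*Q = (61 - 5Q)Q = 61Q - 5Q^2
MR = dTR/dQ = 61 - 10Q
Set MR = MC:
61 - 10Q = 14
47 = 10Q
Q* = 47/10 = 47/10

47/10


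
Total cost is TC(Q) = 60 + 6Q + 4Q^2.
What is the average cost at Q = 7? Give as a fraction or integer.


TC(7) = 60 + 6*7 + 4*7^2
TC(7) = 60 + 42 + 196 = 298
AC = TC/Q = 298/7 = 298/7

298/7


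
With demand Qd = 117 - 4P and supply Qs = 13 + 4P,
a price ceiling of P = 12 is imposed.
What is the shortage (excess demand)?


At P = 12:
Qd = 117 - 4*12 = 69
Qs = 13 + 4*12 = 61
Shortage = Qd - Qs = 69 - 61 = 8

8


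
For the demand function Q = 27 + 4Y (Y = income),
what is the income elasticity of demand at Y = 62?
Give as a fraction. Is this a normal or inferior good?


dQ/dY = 4
At Y = 62: Q = 27 + 4*62 = 275
Ey = (dQ/dY)(Y/Q) = 4 * 62 / 275 = 248/275
Since Ey > 0, this is a normal good.

248/275 (normal good)


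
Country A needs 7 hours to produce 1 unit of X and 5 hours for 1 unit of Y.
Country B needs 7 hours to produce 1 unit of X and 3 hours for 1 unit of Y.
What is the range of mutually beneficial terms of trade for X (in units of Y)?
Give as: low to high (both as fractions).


Opportunity cost of X for Country A = hours_X / hours_Y = 7/5 = 7/5 units of Y
Opportunity cost of X for Country B = hours_X / hours_Y = 7/3 = 7/3 units of Y
Terms of trade must be between the two opportunity costs.
Range: 7/5 to 7/3

7/5 to 7/3


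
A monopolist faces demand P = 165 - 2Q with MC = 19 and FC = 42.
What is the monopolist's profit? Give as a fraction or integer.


MR = MC: 165 - 4Q = 19
Q* = 73/2
P* = 165 - 2*73/2 = 92
Profit = (P* - MC)*Q* - FC
= (92 - 19)*73/2 - 42
= 73*73/2 - 42
= 5329/2 - 42 = 5245/2

5245/2


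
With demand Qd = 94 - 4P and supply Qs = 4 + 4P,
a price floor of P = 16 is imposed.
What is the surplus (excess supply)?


At P = 16:
Qd = 94 - 4*16 = 30
Qs = 4 + 4*16 = 68
Surplus = Qs - Qd = 68 - 30 = 38

38


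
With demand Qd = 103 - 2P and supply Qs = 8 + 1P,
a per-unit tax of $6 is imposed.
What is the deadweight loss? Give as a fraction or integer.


Pre-tax equilibrium quantity: Q* = 119/3
Post-tax equilibrium quantity: Q_tax = 107/3
Reduction in quantity: Q* - Q_tax = 4
DWL = (1/2) * tax * (Q* - Q_tax)
DWL = (1/2) * 6 * 4 = 12

12


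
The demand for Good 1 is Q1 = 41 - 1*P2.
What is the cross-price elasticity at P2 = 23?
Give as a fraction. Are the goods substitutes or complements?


dQ1/dP2 = -1
At P2 = 23: Q1 = 41 - 1*23 = 18
Exy = (dQ1/dP2)(P2/Q1) = -1 * 23 / 18 = -23/18
Since Exy < 0, the goods are complements.

-23/18 (complements)


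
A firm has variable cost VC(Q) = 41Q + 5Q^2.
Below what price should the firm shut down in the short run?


AVC(Q) = VC(Q)/Q = 41 + 5Q
AVC is increasing in Q, so minimum AVC is at Q -> 0+.
Min AVC = 41
The firm should shut down if P < 41.

41


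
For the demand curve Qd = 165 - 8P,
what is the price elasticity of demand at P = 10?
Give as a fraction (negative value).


dQ/dP = -8
At P = 10: Q = 165 - 8*10 = 85
E = (dQ/dP)(P/Q) = (-8)(10/85) = -16/17

-16/17


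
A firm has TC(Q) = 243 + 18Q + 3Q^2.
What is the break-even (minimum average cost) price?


AC(Q) = 243/Q + 18 + 3Q
To minimize: dAC/dQ = -243/Q^2 + 3 = 0
Q^2 = 243/3 = 81
Q* = 9
Min AC = 243/9 + 18 + 3*9
Min AC = 27 + 18 + 27 = 72

72


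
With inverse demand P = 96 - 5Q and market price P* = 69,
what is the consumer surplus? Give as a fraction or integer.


Maximum willingness to pay (at Q=0): P_max = 96
Quantity demanded at P* = 69:
Q* = (96 - 69)/5 = 27/5
CS = (1/2) * Q* * (P_max - P*)
CS = (1/2) * 27/5 * (96 - 69)
CS = (1/2) * 27/5 * 27 = 729/10

729/10


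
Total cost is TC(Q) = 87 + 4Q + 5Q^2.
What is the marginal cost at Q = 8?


MC = dTC/dQ = 4 + 2*5*Q
At Q = 8:
MC = 4 + 10*8
MC = 4 + 80 = 84

84


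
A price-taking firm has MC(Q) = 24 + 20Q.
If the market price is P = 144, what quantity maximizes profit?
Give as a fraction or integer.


In perfect competition, profit is maximized where P = MC.
144 = 24 + 20Q
120 = 20Q
Q* = 120/20 = 6

6


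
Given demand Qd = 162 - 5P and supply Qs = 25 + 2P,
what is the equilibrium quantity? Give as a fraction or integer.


First find equilibrium price:
162 - 5P = 25 + 2P
P* = 137/7 = 137/7
Then substitute into demand:
Q* = 162 - 5 * 137/7 = 449/7

449/7


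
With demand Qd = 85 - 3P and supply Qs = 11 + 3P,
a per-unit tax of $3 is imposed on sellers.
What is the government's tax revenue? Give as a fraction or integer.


With tax on sellers, new supply: Qs' = 11 + 3(P - 3)
= 2 + 3P
New equilibrium quantity:
Q_new = 87/2
Tax revenue = tax * Q_new = 3 * 87/2 = 261/2

261/2


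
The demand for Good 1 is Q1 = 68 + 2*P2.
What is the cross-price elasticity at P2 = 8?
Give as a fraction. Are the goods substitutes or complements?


dQ1/dP2 = 2
At P2 = 8: Q1 = 68 + 2*8 = 84
Exy = (dQ1/dP2)(P2/Q1) = 2 * 8 / 84 = 4/21
Since Exy > 0, the goods are substitutes.

4/21 (substitutes)


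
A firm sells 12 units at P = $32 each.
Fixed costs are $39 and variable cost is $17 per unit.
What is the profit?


Total Revenue = P * Q = 32 * 12 = $384
Total Cost = FC + VC*Q = 39 + 17*12 = $243
Profit = TR - TC = 384 - 243 = $141

$141


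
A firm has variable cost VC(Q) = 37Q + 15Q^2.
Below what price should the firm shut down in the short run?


AVC(Q) = VC(Q)/Q = 37 + 15Q
AVC is increasing in Q, so minimum AVC is at Q -> 0+.
Min AVC = 37
The firm should shut down if P < 37.

37


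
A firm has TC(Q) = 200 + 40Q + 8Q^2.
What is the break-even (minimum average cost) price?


AC(Q) = 200/Q + 40 + 8Q
To minimize: dAC/dQ = -200/Q^2 + 8 = 0
Q^2 = 200/8 = 25
Q* = 5
Min AC = 200/5 + 40 + 8*5
Min AC = 40 + 40 + 40 = 120

120


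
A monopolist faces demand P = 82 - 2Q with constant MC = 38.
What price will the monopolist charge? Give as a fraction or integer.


MR = 82 - 4Q
Set MR = MC: 82 - 4Q = 38
Q* = 11
Substitute into demand:
P* = 82 - 2*11 = 60

60


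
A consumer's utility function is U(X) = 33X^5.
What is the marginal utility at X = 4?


MU = dU/dX = 33*5*X^(5-1)
MU = 165*X^4
At X = 4:
MU = 165 * 4^4
MU = 165 * 256 = 42240

42240


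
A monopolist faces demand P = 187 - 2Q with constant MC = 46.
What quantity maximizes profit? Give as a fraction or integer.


TR = P*Q = (187 - 2Q)Q = 187Q - 2Q^2
MR = dTR/dQ = 187 - 4Q
Set MR = MC:
187 - 4Q = 46
141 = 4Q
Q* = 141/4 = 141/4

141/4


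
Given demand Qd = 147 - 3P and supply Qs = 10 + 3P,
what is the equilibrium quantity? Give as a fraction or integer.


First find equilibrium price:
147 - 3P = 10 + 3P
P* = 137/6 = 137/6
Then substitute into demand:
Q* = 147 - 3 * 137/6 = 157/2

157/2


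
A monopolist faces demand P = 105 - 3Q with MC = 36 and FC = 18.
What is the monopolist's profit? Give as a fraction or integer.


MR = MC: 105 - 6Q = 36
Q* = 23/2
P* = 105 - 3*23/2 = 141/2
Profit = (P* - MC)*Q* - FC
= (141/2 - 36)*23/2 - 18
= 69/2*23/2 - 18
= 1587/4 - 18 = 1515/4

1515/4


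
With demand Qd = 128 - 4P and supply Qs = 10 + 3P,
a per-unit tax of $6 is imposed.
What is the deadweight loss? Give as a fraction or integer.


Pre-tax equilibrium quantity: Q* = 424/7
Post-tax equilibrium quantity: Q_tax = 352/7
Reduction in quantity: Q* - Q_tax = 72/7
DWL = (1/2) * tax * (Q* - Q_tax)
DWL = (1/2) * 6 * 72/7 = 216/7

216/7


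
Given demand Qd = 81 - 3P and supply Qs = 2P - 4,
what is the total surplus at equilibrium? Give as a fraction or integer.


Find equilibrium: 81 - 3P = 2P - 4
81 + 4 = 5P
P* = 85/5 = 17
Q* = 2*17 - 4 = 30
Inverse demand: P = 27 - Q/3, so P_max = 27
Inverse supply: P = 2 + Q/2, so P_min = 2
CS = (1/2) * 30 * (27 - 17) = 150
PS = (1/2) * 30 * (17 - 2) = 225
TS = CS + PS = 150 + 225 = 375

375


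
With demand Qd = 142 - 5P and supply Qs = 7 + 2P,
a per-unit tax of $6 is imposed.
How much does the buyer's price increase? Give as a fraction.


With a per-unit tax, the buyer's price increase depends on relative slopes.
Supply slope: d = 2, Demand slope: b = 5
Buyer's price increase = d * tax / (b + d)
= 2 * 6 / (5 + 2)
= 12 / 7 = 12/7

12/7


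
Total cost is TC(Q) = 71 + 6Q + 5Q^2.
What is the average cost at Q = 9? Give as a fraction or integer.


TC(9) = 71 + 6*9 + 5*9^2
TC(9) = 71 + 54 + 405 = 530
AC = TC/Q = 530/9 = 530/9

530/9


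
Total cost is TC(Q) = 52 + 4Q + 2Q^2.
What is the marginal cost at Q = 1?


MC = dTC/dQ = 4 + 2*2*Q
At Q = 1:
MC = 4 + 4*1
MC = 4 + 4 = 8

8


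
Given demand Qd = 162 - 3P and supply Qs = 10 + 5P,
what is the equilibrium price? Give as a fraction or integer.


At equilibrium, Qd = Qs.
162 - 3P = 10 + 5P
162 - 10 = 3P + 5P
152 = 8P
P* = 152/8 = 19

19


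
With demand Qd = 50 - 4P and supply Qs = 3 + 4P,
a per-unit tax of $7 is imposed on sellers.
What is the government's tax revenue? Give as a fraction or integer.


With tax on sellers, new supply: Qs' = 3 + 4(P - 7)
= 4P - 25
New equilibrium quantity:
Q_new = 25/2
Tax revenue = tax * Q_new = 7 * 25/2 = 175/2

175/2


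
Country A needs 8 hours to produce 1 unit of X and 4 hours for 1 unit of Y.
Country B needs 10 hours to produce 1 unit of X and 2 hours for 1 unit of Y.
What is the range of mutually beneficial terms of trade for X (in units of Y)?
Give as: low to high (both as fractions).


Opportunity cost of X for Country A = hours_X / hours_Y = 8/4 = 2 units of Y
Opportunity cost of X for Country B = hours_X / hours_Y = 10/2 = 5 units of Y
Terms of trade must be between the two opportunity costs.
Range: 2 to 5

2 to 5


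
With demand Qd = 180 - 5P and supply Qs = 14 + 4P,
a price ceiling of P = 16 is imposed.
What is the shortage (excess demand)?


At P = 16:
Qd = 180 - 5*16 = 100
Qs = 14 + 4*16 = 78
Shortage = Qd - Qs = 100 - 78 = 22

22


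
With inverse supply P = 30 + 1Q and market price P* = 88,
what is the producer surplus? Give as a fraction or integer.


Minimum supply price (at Q=0): P_min = 30
Quantity supplied at P* = 88:
Q* = (88 - 30)/1 = 58
PS = (1/2) * Q* * (P* - P_min)
PS = (1/2) * 58 * (88 - 30)
PS = (1/2) * 58 * 58 = 1682

1682


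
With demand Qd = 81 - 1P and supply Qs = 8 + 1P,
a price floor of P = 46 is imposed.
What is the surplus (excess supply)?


At P = 46:
Qd = 81 - 1*46 = 35
Qs = 8 + 1*46 = 54
Surplus = Qs - Qd = 54 - 35 = 19

19


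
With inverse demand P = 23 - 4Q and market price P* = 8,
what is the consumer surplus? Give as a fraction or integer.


Maximum willingness to pay (at Q=0): P_max = 23
Quantity demanded at P* = 8:
Q* = (23 - 8)/4 = 15/4
CS = (1/2) * Q* * (P_max - P*)
CS = (1/2) * 15/4 * (23 - 8)
CS = (1/2) * 15/4 * 15 = 225/8

225/8


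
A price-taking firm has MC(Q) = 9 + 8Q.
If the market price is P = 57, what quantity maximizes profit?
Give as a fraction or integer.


In perfect competition, profit is maximized where P = MC.
57 = 9 + 8Q
48 = 8Q
Q* = 48/8 = 6

6


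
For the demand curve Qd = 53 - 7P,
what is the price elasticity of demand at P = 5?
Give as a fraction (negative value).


dQ/dP = -7
At P = 5: Q = 53 - 7*5 = 18
E = (dQ/dP)(P/Q) = (-7)(5/18) = -35/18

-35/18


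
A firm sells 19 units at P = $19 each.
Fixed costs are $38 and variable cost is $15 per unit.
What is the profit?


Total Revenue = P * Q = 19 * 19 = $361
Total Cost = FC + VC*Q = 38 + 15*19 = $323
Profit = TR - TC = 361 - 323 = $38

$38


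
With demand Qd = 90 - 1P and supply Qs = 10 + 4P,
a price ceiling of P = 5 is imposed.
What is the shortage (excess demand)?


At P = 5:
Qd = 90 - 1*5 = 85
Qs = 10 + 4*5 = 30
Shortage = Qd - Qs = 85 - 30 = 55

55


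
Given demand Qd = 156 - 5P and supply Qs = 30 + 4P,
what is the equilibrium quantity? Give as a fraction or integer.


First find equilibrium price:
156 - 5P = 30 + 4P
P* = 126/9 = 14
Then substitute into demand:
Q* = 156 - 5 * 14 = 86

86


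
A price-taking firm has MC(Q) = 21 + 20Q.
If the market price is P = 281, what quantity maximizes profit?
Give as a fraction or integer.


In perfect competition, profit is maximized where P = MC.
281 = 21 + 20Q
260 = 20Q
Q* = 260/20 = 13

13


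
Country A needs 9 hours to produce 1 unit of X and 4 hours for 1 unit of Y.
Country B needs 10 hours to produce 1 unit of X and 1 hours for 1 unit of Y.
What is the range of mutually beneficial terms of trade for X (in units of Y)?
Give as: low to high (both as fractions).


Opportunity cost of X for Country A = hours_X / hours_Y = 9/4 = 9/4 units of Y
Opportunity cost of X for Country B = hours_X / hours_Y = 10/1 = 10 units of Y
Terms of trade must be between the two opportunity costs.
Range: 9/4 to 10

9/4 to 10


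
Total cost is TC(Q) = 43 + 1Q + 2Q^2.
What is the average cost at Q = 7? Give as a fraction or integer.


TC(7) = 43 + 1*7 + 2*7^2
TC(7) = 43 + 7 + 98 = 148
AC = TC/Q = 148/7 = 148/7

148/7


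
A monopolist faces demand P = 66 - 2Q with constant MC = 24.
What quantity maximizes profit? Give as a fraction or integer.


TR = P*Q = (66 - 2Q)Q = 66Q - 2Q^2
MR = dTR/dQ = 66 - 4Q
Set MR = MC:
66 - 4Q = 24
42 = 4Q
Q* = 42/4 = 21/2

21/2


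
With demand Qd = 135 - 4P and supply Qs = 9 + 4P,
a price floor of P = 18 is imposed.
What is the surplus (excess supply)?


At P = 18:
Qd = 135 - 4*18 = 63
Qs = 9 + 4*18 = 81
Surplus = Qs - Qd = 81 - 63 = 18

18


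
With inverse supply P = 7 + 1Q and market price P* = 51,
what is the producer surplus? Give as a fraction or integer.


Minimum supply price (at Q=0): P_min = 7
Quantity supplied at P* = 51:
Q* = (51 - 7)/1 = 44
PS = (1/2) * Q* * (P* - P_min)
PS = (1/2) * 44 * (51 - 7)
PS = (1/2) * 44 * 44 = 968

968


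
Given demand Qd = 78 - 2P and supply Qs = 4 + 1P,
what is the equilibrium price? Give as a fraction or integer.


At equilibrium, Qd = Qs.
78 - 2P = 4 + 1P
78 - 4 = 2P + 1P
74 = 3P
P* = 74/3 = 74/3

74/3


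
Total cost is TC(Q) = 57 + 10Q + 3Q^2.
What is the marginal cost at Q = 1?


MC = dTC/dQ = 10 + 2*3*Q
At Q = 1:
MC = 10 + 6*1
MC = 10 + 6 = 16

16


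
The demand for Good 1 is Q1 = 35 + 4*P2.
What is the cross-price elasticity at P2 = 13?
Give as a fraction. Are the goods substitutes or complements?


dQ1/dP2 = 4
At P2 = 13: Q1 = 35 + 4*13 = 87
Exy = (dQ1/dP2)(P2/Q1) = 4 * 13 / 87 = 52/87
Since Exy > 0, the goods are substitutes.

52/87 (substitutes)


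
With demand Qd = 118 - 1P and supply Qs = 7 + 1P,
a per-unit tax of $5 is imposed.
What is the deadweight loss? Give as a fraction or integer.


Pre-tax equilibrium quantity: Q* = 125/2
Post-tax equilibrium quantity: Q_tax = 60
Reduction in quantity: Q* - Q_tax = 5/2
DWL = (1/2) * tax * (Q* - Q_tax)
DWL = (1/2) * 5 * 5/2 = 25/4

25/4


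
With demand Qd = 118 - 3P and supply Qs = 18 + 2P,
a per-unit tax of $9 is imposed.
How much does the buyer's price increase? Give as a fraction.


With a per-unit tax, the buyer's price increase depends on relative slopes.
Supply slope: d = 2, Demand slope: b = 3
Buyer's price increase = d * tax / (b + d)
= 2 * 9 / (3 + 2)
= 18 / 5 = 18/5

18/5


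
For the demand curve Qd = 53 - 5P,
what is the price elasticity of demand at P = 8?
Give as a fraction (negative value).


dQ/dP = -5
At P = 8: Q = 53 - 5*8 = 13
E = (dQ/dP)(P/Q) = (-5)(8/13) = -40/13

-40/13


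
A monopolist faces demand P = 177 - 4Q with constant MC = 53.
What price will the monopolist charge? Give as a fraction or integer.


MR = 177 - 8Q
Set MR = MC: 177 - 8Q = 53
Q* = 31/2
Substitute into demand:
P* = 177 - 4*31/2 = 115

115


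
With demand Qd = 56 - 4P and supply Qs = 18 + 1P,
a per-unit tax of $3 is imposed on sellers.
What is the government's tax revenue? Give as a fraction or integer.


With tax on sellers, new supply: Qs' = 18 + 1(P - 3)
= 15 + 1P
New equilibrium quantity:
Q_new = 116/5
Tax revenue = tax * Q_new = 3 * 116/5 = 348/5

348/5


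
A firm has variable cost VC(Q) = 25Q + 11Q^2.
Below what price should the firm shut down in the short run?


AVC(Q) = VC(Q)/Q = 25 + 11Q
AVC is increasing in Q, so minimum AVC is at Q -> 0+.
Min AVC = 25
The firm should shut down if P < 25.

25


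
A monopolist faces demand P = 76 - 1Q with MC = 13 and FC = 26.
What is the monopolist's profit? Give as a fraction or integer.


MR = MC: 76 - 2Q = 13
Q* = 63/2
P* = 76 - 1*63/2 = 89/2
Profit = (P* - MC)*Q* - FC
= (89/2 - 13)*63/2 - 26
= 63/2*63/2 - 26
= 3969/4 - 26 = 3865/4

3865/4


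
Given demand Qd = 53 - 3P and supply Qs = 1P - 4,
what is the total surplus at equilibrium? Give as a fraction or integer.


Find equilibrium: 53 - 3P = 1P - 4
53 + 4 = 4P
P* = 57/4 = 57/4
Q* = 1*57/4 - 4 = 41/4
Inverse demand: P = 53/3 - Q/3, so P_max = 53/3
Inverse supply: P = 4 + Q/1, so P_min = 4
CS = (1/2) * 41/4 * (53/3 - 57/4) = 1681/96
PS = (1/2) * 41/4 * (57/4 - 4) = 1681/32
TS = CS + PS = 1681/96 + 1681/32 = 1681/24

1681/24


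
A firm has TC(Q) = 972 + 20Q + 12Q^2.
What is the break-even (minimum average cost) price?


AC(Q) = 972/Q + 20 + 12Q
To minimize: dAC/dQ = -972/Q^2 + 12 = 0
Q^2 = 972/12 = 81
Q* = 9
Min AC = 972/9 + 20 + 12*9
Min AC = 108 + 20 + 108 = 236

236


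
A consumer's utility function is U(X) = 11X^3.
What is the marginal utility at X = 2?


MU = dU/dX = 11*3*X^(3-1)
MU = 33*X^2
At X = 2:
MU = 33 * 2^2
MU = 33 * 4 = 132

132


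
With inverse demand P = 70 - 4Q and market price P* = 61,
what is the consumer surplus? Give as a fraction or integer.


Maximum willingness to pay (at Q=0): P_max = 70
Quantity demanded at P* = 61:
Q* = (70 - 61)/4 = 9/4
CS = (1/2) * Q* * (P_max - P*)
CS = (1/2) * 9/4 * (70 - 61)
CS = (1/2) * 9/4 * 9 = 81/8

81/8


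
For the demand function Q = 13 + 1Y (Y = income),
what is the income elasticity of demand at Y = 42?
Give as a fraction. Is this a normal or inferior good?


dQ/dY = 1
At Y = 42: Q = 13 + 1*42 = 55
Ey = (dQ/dY)(Y/Q) = 1 * 42 / 55 = 42/55
Since Ey > 0, this is a normal good.

42/55 (normal good)


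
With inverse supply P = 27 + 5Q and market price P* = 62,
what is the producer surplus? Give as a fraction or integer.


Minimum supply price (at Q=0): P_min = 27
Quantity supplied at P* = 62:
Q* = (62 - 27)/5 = 7
PS = (1/2) * Q* * (P* - P_min)
PS = (1/2) * 7 * (62 - 27)
PS = (1/2) * 7 * 35 = 245/2

245/2


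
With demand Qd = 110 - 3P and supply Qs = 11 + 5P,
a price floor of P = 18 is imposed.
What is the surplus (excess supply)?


At P = 18:
Qd = 110 - 3*18 = 56
Qs = 11 + 5*18 = 101
Surplus = Qs - Qd = 101 - 56 = 45

45


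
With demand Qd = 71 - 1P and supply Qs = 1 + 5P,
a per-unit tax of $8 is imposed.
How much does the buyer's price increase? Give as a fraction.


With a per-unit tax, the buyer's price increase depends on relative slopes.
Supply slope: d = 5, Demand slope: b = 1
Buyer's price increase = d * tax / (b + d)
= 5 * 8 / (1 + 5)
= 40 / 6 = 20/3

20/3


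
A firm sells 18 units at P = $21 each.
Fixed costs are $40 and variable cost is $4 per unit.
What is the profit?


Total Revenue = P * Q = 21 * 18 = $378
Total Cost = FC + VC*Q = 40 + 4*18 = $112
Profit = TR - TC = 378 - 112 = $266

$266


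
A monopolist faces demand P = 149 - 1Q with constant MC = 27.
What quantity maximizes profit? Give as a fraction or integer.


TR = P*Q = (149 - 1Q)Q = 149Q - 1Q^2
MR = dTR/dQ = 149 - 2Q
Set MR = MC:
149 - 2Q = 27
122 = 2Q
Q* = 122/2 = 61

61


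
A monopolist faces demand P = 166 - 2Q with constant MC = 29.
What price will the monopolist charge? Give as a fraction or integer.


MR = 166 - 4Q
Set MR = MC: 166 - 4Q = 29
Q* = 137/4
Substitute into demand:
P* = 166 - 2*137/4 = 195/2

195/2


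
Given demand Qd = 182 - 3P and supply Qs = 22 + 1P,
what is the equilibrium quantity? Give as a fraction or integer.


First find equilibrium price:
182 - 3P = 22 + 1P
P* = 160/4 = 40
Then substitute into demand:
Q* = 182 - 3 * 40 = 62

62


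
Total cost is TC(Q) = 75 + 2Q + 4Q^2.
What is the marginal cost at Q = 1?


MC = dTC/dQ = 2 + 2*4*Q
At Q = 1:
MC = 2 + 8*1
MC = 2 + 8 = 10

10


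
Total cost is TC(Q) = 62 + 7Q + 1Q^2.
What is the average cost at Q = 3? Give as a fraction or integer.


TC(3) = 62 + 7*3 + 1*3^2
TC(3) = 62 + 21 + 9 = 92
AC = TC/Q = 92/3 = 92/3

92/3


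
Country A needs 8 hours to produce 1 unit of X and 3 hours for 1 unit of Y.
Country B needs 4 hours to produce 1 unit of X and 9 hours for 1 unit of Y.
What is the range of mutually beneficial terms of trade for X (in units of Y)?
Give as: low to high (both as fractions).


Opportunity cost of X for Country A = hours_X / hours_Y = 8/3 = 8/3 units of Y
Opportunity cost of X for Country B = hours_X / hours_Y = 4/9 = 4/9 units of Y
Terms of trade must be between the two opportunity costs.
Range: 4/9 to 8/3

4/9 to 8/3
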